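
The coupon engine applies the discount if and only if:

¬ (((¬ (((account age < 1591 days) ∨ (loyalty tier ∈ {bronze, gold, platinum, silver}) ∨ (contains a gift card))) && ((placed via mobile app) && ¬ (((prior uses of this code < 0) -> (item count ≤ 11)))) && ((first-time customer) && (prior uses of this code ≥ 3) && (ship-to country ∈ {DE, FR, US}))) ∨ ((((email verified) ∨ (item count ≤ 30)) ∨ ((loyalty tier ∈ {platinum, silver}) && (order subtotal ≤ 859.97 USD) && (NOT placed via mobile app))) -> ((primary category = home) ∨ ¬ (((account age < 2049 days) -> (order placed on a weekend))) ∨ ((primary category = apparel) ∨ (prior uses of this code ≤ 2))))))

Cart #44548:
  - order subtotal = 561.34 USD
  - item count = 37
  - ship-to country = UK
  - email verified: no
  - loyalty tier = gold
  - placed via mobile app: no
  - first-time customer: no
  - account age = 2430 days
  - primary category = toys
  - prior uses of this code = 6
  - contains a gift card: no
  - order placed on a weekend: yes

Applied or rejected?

Atomic conditions:
  account age < 1591 days: 2430 < 1591 is false
  loyalty tier ∈ {bronze, gold, platinum, silver}: gold is in the set → true
  contains a gift card: no → false
  placed via mobile app: no → false
  prior uses of this code < 0: 6 < 0 is false
  item count ≤ 11: 37 ≤ 11 is false
  first-time customer: no → false
  prior uses of this code ≥ 3: 6 ≥ 3 is true
  ship-to country ∈ {DE, FR, US}: UK is not in the set → false
  email verified: no → false
  item count ≤ 30: 37 ≤ 30 is false
  loyalty tier ∈ {platinum, silver}: gold is not in the set → false
  order subtotal ≤ 859.97 USD: 561.34 ≤ 859.97 is true
  NOT placed via mobile app: no → true
  primary category = home: toys == home is false
  account age < 2049 days: 2430 < 2049 is false
  order placed on a weekend: yes → true
  primary category = apparel: toys == apparel is false
  prior uses of this code ≤ 2: 6 ≤ 2 is false
Combine:
[1.1.1.1] false OR true OR false = true
[1.1.1] NOT true = false
[1.1.2.2.1] false → false (antecedent false ⇒ implication holds) = true
[1.1.2.2] NOT true = false
[1.1.2] false AND false = false
[1.1.3] false AND true AND false = false
[1.1] false AND false AND false = false
[1.2.1.1] false OR false = false
[1.2.1.2] false AND true AND true = false
[1.2.1] false OR false = false
[1.2.2.2.1] false → true (antecedent false ⇒ implication holds) = true
[1.2.2.2] NOT true = false
[1.2.2.3] false OR false = false
[1.2.2] false OR false OR false = false
[1.2] false → false (antecedent false ⇒ implication holds) = true
[1] false OR true = true
[root] NOT true = false
Overall: false → rejected

Rejected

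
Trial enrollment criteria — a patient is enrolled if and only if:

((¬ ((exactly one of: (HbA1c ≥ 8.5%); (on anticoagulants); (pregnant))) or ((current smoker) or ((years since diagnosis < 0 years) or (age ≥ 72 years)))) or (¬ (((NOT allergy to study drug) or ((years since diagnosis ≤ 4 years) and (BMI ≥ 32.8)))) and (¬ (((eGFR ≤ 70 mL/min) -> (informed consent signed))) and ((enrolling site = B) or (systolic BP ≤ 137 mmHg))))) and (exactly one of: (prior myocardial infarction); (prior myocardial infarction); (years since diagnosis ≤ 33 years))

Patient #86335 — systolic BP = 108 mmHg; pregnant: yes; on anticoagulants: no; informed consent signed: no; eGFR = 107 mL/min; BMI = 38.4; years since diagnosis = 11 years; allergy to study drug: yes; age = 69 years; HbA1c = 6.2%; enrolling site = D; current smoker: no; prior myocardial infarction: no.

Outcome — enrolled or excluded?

Atomic conditions:
  HbA1c ≥ 8.5%: 6.2 ≥ 8.5 is false
  on anticoagulants: no → false
  pregnant: yes → true
  current smoker: no → false
  years since diagnosis < 0 years: 11 < 0 is false
  age ≥ 72 years: 69 ≥ 72 is false
  NOT allergy to study drug: yes → false
  years since diagnosis ≤ 4 years: 11 ≤ 4 is false
  BMI ≥ 32.8: 38.4 ≥ 32.8 is true
  eGFR ≤ 70 mL/min: 107 ≤ 70 is false
  informed consent signed: no → false
  enrolling site = B: D == B is false
  systolic BP ≤ 137 mmHg: 108 ≤ 137 is true
  prior myocardial infarction: no → false
  years since diagnosis ≤ 33 years: 11 ≤ 33 is true
Combine:
[1.1.1.1] exactly-one(false, false, true) = true
[1.1.1] NOT true = false
[1.1.2.2] false OR false = false
[1.1.2] false OR false = false
[1.1] false OR false = false
[1.2.1.1.2] false AND true = false
[1.2.1.1] false OR false = false
[1.2.1] NOT false = true
[1.2.2.1.1] false → false (antecedent false ⇒ implication holds) = true
[1.2.2.1] NOT true = false
[1.2.2.2] false OR true = true
[1.2.2] false AND true = false
[1.2] true AND false = false
[1] false OR false = false
[2] exactly-one(false, false, true) = true
[root] false AND true = false
Overall: false → excluded

Excluded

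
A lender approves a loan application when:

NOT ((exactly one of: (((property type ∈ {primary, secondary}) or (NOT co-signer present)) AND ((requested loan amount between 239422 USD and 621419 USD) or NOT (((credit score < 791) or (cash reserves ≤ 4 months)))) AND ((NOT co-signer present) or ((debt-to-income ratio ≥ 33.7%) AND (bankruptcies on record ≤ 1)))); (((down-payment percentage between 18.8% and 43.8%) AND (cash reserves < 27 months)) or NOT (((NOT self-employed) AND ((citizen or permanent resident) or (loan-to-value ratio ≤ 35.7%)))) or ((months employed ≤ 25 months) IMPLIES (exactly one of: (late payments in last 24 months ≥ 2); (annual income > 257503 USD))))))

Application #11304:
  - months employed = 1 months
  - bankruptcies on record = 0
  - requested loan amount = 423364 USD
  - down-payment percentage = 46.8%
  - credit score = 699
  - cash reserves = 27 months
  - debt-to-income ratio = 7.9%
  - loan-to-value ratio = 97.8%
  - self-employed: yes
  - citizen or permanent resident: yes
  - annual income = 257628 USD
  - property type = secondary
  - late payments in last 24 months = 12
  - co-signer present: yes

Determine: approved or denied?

Denied

Atomic conditions:
  property type ∈ {primary, secondary}: secondary is in the set → true
  NOT co-signer present: yes → false
  requested loan amount between 239422 USD and 621419 USD: 423364 in [239422, 621419] is true
  credit score < 791: 699 < 791 is true
  cash reserves ≤ 4 months: 27 ≤ 4 is false
  debt-to-income ratio ≥ 33.7%: 7.9 ≥ 33.7 is false
  bankruptcies on record ≤ 1: 0 ≤ 1 is true
  down-payment percentage between 18.8% and 43.8%: 46.8 in [18.8, 43.8] is false
  cash reserves < 27 months: 27 < 27 is false
  NOT self-employed: yes → false
  citizen or permanent resident: yes → true
  loan-to-value ratio ≤ 35.7%: 97.8 ≤ 35.7 is false
  months employed ≤ 25 months: 1 ≤ 25 is true
  late payments in last 24 months ≥ 2: 12 ≥ 2 is true
  annual income > 257503 USD: 257628 > 257503 is true
Combine:
[1.1.1] true OR false = true
[1.1.2.2.1] true OR false = true
[1.1.2.2] NOT true = false
[1.1.2] true OR false = true
[1.1.3.2] false AND true = false
[1.1.3] false OR false = false
[1.1] true AND true AND false = false
[1.2.1] false AND false = false
[1.2.2.1.2] true OR false = true
[1.2.2.1] false AND true = false
[1.2.2] NOT false = true
[1.2.3.2] exactly-one(true, true) = false
[1.2.3] true → false = false
[1.2] false OR true OR false = true
[1] exactly-one(false, true) = true
[root] NOT true = false
Overall: false → denied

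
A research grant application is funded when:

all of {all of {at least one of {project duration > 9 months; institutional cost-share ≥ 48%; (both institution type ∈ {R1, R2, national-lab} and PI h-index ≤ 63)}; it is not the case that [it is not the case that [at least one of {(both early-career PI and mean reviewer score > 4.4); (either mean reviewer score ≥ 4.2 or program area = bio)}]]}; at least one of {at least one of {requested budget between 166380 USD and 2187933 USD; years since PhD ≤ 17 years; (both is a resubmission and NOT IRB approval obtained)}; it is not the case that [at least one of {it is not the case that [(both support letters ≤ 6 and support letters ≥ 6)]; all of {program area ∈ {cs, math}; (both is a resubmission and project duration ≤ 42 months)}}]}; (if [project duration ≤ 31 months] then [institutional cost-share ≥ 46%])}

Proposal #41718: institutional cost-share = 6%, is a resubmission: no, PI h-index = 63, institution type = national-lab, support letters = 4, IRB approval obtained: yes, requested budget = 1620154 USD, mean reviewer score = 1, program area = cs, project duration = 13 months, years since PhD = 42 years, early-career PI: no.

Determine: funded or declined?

Atomic conditions:
  project duration > 9 months: 13 > 9 is true
  institutional cost-share ≥ 48%: 6 ≥ 48 is false
  institution type ∈ {R1, R2, national-lab}: national-lab is in the set → true
  PI h-index ≤ 63: 63 ≤ 63 is true
  early-career PI: no → false
  mean reviewer score > 4.4: 1 > 4.4 is false
  mean reviewer score ≥ 4.2: 1 ≥ 4.2 is false
  program area = bio: cs == bio is false
  requested budget between 166380 USD and 2187933 USD: 1620154 in [166380, 2187933] is true
  years since PhD ≤ 17 years: 42 ≤ 17 is false
  is a resubmission: no → false
  NOT IRB approval obtained: yes → false
  support letters ≤ 6: 4 ≤ 6 is true
  support letters ≥ 6: 4 ≥ 6 is false
  program area ∈ {cs, math}: cs is in the set → true
  project duration ≤ 42 months: 13 ≤ 42 is true
  project duration ≤ 31 months: 13 ≤ 31 is true
  institutional cost-share ≥ 46%: 6 ≥ 46 is false
Combine:
[1.1.3] true AND true = true
[1.1] true OR false OR true = true
[1.2.1.1.1] false AND false = false
[1.2.1.1.2] false OR false = false
[1.2.1.1] false OR false = false
[1.2.1] NOT false = true
[1.2] NOT true = false
[1] true AND false = false
[2.1.3] false AND false = false
[2.1] true OR false OR false = true
[2.2.1.1.1] true AND false = false
[2.2.1.1] NOT false = true
[2.2.1.2.2] false AND true = false
[2.2.1.2] true AND false = false
[2.2.1] true OR false = true
[2.2] NOT true = false
[2] true OR false = true
[3] true → false = false
[root] false AND true AND false = false
Overall: false → declined

Declined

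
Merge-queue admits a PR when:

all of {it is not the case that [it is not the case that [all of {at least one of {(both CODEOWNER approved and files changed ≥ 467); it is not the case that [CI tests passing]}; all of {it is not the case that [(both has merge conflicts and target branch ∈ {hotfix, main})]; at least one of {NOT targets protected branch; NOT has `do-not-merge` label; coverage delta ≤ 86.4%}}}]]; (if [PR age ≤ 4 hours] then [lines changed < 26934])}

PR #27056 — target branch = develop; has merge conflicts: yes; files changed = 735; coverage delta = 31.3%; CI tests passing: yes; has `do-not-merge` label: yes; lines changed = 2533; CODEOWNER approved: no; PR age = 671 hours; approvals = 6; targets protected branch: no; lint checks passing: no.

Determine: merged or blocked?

Blocked

Atomic conditions:
  CODEOWNER approved: no → false
  files changed ≥ 467: 735 ≥ 467 is true
  CI tests passing: yes → true
  has merge conflicts: yes → true
  target branch ∈ {hotfix, main}: develop is not in the set → false
  NOT targets protected branch: no → true
  NOT has `do-not-merge` label: yes → false
  coverage delta ≤ 86.4%: 31.3 ≤ 86.4 is true
  PR age ≤ 4 hours: 671 ≤ 4 is false
  lines changed < 26934: 2533 < 26934 is true
Combine:
[1.1.1.1.1] false AND true = false
[1.1.1.1.2] NOT true = false
[1.1.1.1] false OR false = false
[1.1.1.2.1.1] true AND false = false
[1.1.1.2.1] NOT false = true
[1.1.1.2.2] true OR false OR true = true
[1.1.1.2] true AND true = true
[1.1.1] false AND true = false
[1.1] NOT false = true
[1] NOT true = false
[2] false → true (antecedent false ⇒ implication holds) = true
[root] false AND true = false
Overall: false → blocked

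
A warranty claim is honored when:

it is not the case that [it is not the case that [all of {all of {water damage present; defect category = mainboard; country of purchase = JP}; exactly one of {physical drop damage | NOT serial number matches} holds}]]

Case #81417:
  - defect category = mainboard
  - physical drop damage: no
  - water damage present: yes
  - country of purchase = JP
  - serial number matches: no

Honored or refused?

Atomic conditions:
  water damage present: yes → true
  defect category = mainboard: mainboard == mainboard is true
  country of purchase = JP: JP == JP is true
  physical drop damage: no → false
  NOT serial number matches: no → true
Combine:
[1.1.1] true AND true AND true = true
[1.1.2] exactly-one(false, true) = true
[1.1] true AND true = true
[1] NOT true = false
[root] NOT false = true
Overall: true → honored

Honored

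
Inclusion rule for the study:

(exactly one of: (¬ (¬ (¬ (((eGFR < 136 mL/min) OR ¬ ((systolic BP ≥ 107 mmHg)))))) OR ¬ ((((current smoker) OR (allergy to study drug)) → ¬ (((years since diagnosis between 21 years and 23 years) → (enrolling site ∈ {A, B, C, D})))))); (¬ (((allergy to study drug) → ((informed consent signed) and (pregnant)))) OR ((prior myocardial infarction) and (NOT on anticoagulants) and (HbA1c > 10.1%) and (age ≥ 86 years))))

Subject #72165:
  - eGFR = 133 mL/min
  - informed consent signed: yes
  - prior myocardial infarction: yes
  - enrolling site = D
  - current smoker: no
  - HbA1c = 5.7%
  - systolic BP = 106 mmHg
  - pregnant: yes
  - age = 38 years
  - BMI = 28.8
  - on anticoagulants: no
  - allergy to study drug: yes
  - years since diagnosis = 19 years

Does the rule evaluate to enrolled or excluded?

Enrolled

Atomic conditions:
  eGFR < 136 mL/min: 133 < 136 is true
  systolic BP ≥ 107 mmHg: 106 ≥ 107 is false
  current smoker: no → false
  allergy to study drug: yes → true
  years since diagnosis between 21 years and 23 years: 19 in [21, 23] is false
  enrolling site ∈ {A, B, C, D}: D is in the set → true
  informed consent signed: yes → true
  pregnant: yes → true
  prior myocardial infarction: yes → true
  NOT on anticoagulants: no → true
  HbA1c > 10.1%: 5.7 > 10.1 is false
  age ≥ 86 years: 38 ≥ 86 is false
Combine:
[1.1.1.1.1.2] NOT false = true
[1.1.1.1.1] true OR true = true
[1.1.1.1] NOT true = false
[1.1.1] NOT false = true
[1.1] NOT true = false
[1.2.1.1] false OR true = true
[1.2.1.2.1] false → true (antecedent false ⇒ implication holds) = true
[1.2.1.2] NOT true = false
[1.2.1] true → false = false
[1.2] NOT false = true
[1] false OR true = true
[2.1.1.2] true AND true = true
[2.1.1] true → true = true
[2.1] NOT true = false
[2.2] true AND true AND false AND false = false
[2] false OR false = false
[root] exactly-one(true, false) = true
Overall: true → enrolled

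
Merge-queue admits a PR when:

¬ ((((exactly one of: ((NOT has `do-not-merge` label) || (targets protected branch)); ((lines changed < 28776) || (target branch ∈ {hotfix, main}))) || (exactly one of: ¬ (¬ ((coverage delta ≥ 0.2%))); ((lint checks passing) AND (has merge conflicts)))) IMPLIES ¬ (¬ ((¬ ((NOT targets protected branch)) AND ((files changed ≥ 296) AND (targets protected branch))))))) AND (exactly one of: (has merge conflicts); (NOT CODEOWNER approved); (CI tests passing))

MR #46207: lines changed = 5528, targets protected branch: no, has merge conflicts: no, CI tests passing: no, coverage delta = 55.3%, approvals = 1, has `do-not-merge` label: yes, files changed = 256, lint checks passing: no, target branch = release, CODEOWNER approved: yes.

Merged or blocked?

Atomic conditions:
  NOT has `do-not-merge` label: yes → false
  targets protected branch: no → false
  lines changed < 28776: 5528 < 28776 is true
  target branch ∈ {hotfix, main}: release is not in the set → false
  coverage delta ≥ 0.2%: 55.3 ≥ 0.2 is true
  lint checks passing: no → false
  has merge conflicts: no → false
  NOT targets protected branch: no → true
  files changed ≥ 296: 256 ≥ 296 is false
  NOT CODEOWNER approved: yes → false
  CI tests passing: no → false
Combine:
[1.1.1.1.1] false OR false = false
[1.1.1.1.2] true OR false = true
[1.1.1.1] exactly-one(false, true) = true
[1.1.1.2.1.1] NOT true = false
[1.1.1.2.1] NOT false = true
[1.1.1.2.2] false AND false = false
[1.1.1.2] exactly-one(true, false) = true
[1.1.1] true OR true = true
[1.1.2.1.1.1] NOT true = false
[1.1.2.1.1.2] false AND false = false
[1.1.2.1.1] false AND false = false
[1.1.2.1] NOT false = true
[1.1.2] NOT true = false
[1.1] true → false = false
[1] NOT false = true
[2] exactly-one(false, false, false) = false
[root] true AND false = false
Overall: false → blocked

Blocked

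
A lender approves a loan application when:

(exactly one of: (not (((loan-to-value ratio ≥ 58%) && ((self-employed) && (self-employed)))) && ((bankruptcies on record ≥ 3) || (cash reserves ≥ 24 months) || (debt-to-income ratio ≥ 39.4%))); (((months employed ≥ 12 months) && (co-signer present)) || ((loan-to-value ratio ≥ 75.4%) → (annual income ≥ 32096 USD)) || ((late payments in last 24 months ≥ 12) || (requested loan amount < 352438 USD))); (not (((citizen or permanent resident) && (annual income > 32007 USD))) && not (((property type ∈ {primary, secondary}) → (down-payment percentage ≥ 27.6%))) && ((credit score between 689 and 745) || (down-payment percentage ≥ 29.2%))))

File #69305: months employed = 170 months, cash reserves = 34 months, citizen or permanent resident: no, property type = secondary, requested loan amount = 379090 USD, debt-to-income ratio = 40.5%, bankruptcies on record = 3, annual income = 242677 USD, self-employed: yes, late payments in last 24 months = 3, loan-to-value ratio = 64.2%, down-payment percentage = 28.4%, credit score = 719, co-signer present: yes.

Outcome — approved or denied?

Atomic conditions:
  loan-to-value ratio ≥ 58%: 64.2 ≥ 58 is true
  self-employed: yes → true
  bankruptcies on record ≥ 3: 3 ≥ 3 is true
  cash reserves ≥ 24 months: 34 ≥ 24 is true
  debt-to-income ratio ≥ 39.4%: 40.5 ≥ 39.4 is true
  months employed ≥ 12 months: 170 ≥ 12 is true
  co-signer present: yes → true
  loan-to-value ratio ≥ 75.4%: 64.2 ≥ 75.4 is false
  annual income ≥ 32096 USD: 242677 ≥ 32096 is true
  late payments in last 24 months ≥ 12: 3 ≥ 12 is false
  requested loan amount < 352438 USD: 379090 < 352438 is false
  citizen or permanent resident: no → false
  annual income > 32007 USD: 242677 > 32007 is true
  property type ∈ {primary, secondary}: secondary is in the set → true
  down-payment percentage ≥ 27.6%: 28.4 ≥ 27.6 is true
  credit score between 689 and 745: 719 in [689, 745] is true
  down-payment percentage ≥ 29.2%: 28.4 ≥ 29.2 is false
Combine:
[1.1.1.2] true AND true = true
[1.1.1] true AND true = true
[1.1] NOT true = false
[1.2] true OR true OR true = true
[1] false AND true = false
[2.1] true AND true = true
[2.2] false → true (antecedent false ⇒ implication holds) = true
[2.3] false OR false = false
[2] true OR true OR false = true
[3.1.1] false AND true = false
[3.1] NOT false = true
[3.2.1] true → true = true
[3.2] NOT true = false
[3.3] true OR false = true
[3] true AND false AND true = false
[root] exactly-one(false, true, false) = true
Overall: true → approved

Approved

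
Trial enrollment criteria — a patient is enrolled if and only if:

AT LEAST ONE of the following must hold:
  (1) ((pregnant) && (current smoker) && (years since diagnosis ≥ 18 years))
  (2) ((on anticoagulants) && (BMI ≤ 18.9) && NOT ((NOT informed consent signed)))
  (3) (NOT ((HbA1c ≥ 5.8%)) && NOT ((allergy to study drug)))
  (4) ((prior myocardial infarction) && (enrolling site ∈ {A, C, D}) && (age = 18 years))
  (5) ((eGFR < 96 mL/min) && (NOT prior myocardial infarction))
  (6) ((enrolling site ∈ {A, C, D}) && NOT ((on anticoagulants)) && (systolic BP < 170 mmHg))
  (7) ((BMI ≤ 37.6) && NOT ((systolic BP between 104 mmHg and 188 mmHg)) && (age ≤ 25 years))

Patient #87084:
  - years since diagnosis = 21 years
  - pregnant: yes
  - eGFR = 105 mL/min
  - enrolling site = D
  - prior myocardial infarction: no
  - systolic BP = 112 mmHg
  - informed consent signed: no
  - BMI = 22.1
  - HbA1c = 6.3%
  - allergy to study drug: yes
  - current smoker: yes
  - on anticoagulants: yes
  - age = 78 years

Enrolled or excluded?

Atomic conditions:
  pregnant: yes → true
  current smoker: yes → true
  years since diagnosis ≥ 18 years: 21 ≥ 18 is true
  on anticoagulants: yes → true
  BMI ≤ 18.9: 22.1 ≤ 18.9 is false
  NOT informed consent signed: no → true
  HbA1c ≥ 5.8%: 6.3 ≥ 5.8 is true
  allergy to study drug: yes → true
  prior myocardial infarction: no → false
  enrolling site ∈ {A, C, D}: D is in the set → true
  age = 18 years: 78 == 18 is false
  eGFR < 96 mL/min: 105 < 96 is false
  NOT prior myocardial infarction: no → true
  systolic BP < 170 mmHg: 112 < 170 is true
  BMI ≤ 37.6: 22.1 ≤ 37.6 is true
  systolic BP between 104 mmHg and 188 mmHg: 112 in [104, 188] is true
  age ≤ 25 years: 78 ≤ 25 is false
Combine:
[1] true AND true AND true = true
[2.3] NOT true = false
[2] true AND false AND false = false
[3.1] NOT true = false
[3.2] NOT true = false
[3] false AND false = false
[4] false AND true AND false = false
[5] false AND true = false
[6.2] NOT true = false
[6] true AND false AND true = false
[7.2] NOT true = false
[7] true AND false AND false = false
[root] true OR false OR false OR false OR false OR false OR false = true
Overall: true → enrolled

Enrolled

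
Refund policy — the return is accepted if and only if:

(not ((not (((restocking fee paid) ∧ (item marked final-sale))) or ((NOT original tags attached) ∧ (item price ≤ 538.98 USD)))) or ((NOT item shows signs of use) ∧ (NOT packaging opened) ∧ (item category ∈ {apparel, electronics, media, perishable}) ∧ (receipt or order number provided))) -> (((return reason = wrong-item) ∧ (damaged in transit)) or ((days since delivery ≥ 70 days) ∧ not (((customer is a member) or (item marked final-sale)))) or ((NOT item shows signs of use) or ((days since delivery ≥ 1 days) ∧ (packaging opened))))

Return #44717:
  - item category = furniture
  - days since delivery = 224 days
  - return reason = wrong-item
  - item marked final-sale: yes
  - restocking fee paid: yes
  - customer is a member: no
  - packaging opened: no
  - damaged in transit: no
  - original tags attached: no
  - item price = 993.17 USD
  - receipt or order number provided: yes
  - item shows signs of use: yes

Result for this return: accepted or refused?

Atomic conditions:
  restocking fee paid: yes → true
  item marked final-sale: yes → true
  NOT original tags attached: no → true
  item price ≤ 538.98 USD: 993.17 ≤ 538.98 is false
  NOT item shows signs of use: yes → false
  NOT packaging opened: no → true
  item category ∈ {apparel, electronics, media, perishable}: furniture is not in the set → false
  receipt or order number provided: yes → true
  return reason = wrong-item: wrong-item == wrong-item is true
  damaged in transit: no → false
  days since delivery ≥ 70 days: 224 ≥ 70 is true
  customer is a member: no → false
  days since delivery ≥ 1 days: 224 ≥ 1 is true
  packaging opened: no → false
Combine:
[1.1.1.1.1] true AND true = true
[1.1.1.1] NOT true = false
[1.1.1.2] true AND false = false
[1.1.1] false OR false = false
[1.1] NOT false = true
[1.2] false AND true AND false AND true = false
[1] true OR false = true
[2.1] true AND false = false
[2.2.2.1] false OR true = true
[2.2.2] NOT true = false
[2.2] true AND false = false
[2.3.2] true AND false = false
[2.3] false OR false = false
[2] false OR false OR false = false
[root] true → false = false
Overall: false → refused

Refused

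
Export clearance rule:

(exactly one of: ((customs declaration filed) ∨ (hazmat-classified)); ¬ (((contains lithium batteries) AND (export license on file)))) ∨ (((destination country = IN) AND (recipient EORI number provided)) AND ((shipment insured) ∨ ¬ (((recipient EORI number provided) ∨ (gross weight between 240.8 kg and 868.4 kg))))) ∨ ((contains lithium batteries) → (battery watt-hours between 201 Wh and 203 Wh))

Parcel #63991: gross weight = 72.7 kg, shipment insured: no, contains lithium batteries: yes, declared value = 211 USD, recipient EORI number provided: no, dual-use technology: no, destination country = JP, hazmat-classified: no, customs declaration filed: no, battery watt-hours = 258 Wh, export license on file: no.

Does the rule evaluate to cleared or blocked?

Atomic conditions:
  customs declaration filed: no → false
  hazmat-classified: no → false
  contains lithium batteries: yes → true
  export license on file: no → false
  destination country = IN: JP == IN is false
  recipient EORI number provided: no → false
  shipment insured: no → false
  gross weight between 240.8 kg and 868.4 kg: 72.7 in [240.8, 868.4] is false
  battery watt-hours between 201 Wh and 203 Wh: 258 in [201, 203] is false
Combine:
[1.1] false OR false = false
[1.2.1] true AND false = false
[1.2] NOT false = true
[1] exactly-one(false, true) = true
[2.1] false AND false = false
[2.2.2.1] false OR false = false
[2.2.2] NOT false = true
[2.2] false OR true = true
[2] false AND true = false
[3] true → false = false
[root] true OR false OR false = true
Overall: true → cleared

Cleared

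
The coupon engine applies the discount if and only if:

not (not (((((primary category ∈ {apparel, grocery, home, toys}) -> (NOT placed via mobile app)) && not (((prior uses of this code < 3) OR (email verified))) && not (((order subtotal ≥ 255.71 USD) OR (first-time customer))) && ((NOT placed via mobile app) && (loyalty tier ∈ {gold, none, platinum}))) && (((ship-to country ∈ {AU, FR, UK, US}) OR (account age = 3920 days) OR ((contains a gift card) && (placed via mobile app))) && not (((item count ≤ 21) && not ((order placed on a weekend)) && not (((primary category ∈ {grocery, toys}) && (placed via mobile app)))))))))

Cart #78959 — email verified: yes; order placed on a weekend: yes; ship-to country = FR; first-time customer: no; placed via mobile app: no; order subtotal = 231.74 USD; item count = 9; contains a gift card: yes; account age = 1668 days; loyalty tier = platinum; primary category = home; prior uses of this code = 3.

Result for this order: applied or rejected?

Atomic conditions:
  primary category ∈ {apparel, grocery, home, toys}: home is in the set → true
  NOT placed via mobile app: no → true
  prior uses of this code < 3: 3 < 3 is false
  email verified: yes → true
  order subtotal ≥ 255.71 USD: 231.74 ≥ 255.71 is false
  first-time customer: no → false
  loyalty tier ∈ {gold, none, platinum}: platinum is in the set → true
  ship-to country ∈ {AU, FR, UK, US}: FR is in the set → true
  account age = 3920 days: 1668 == 3920 is false
  contains a gift card: yes → true
  placed via mobile app: no → false
  item count ≤ 21: 9 ≤ 21 is true
  order placed on a weekend: yes → true
  primary category ∈ {grocery, toys}: home is not in the set → false
Combine:
[1.1.1.1] true → true = true
[1.1.1.2.1] false OR true = true
[1.1.1.2] NOT true = false
[1.1.1.3.1] false OR false = false
[1.1.1.3] NOT false = true
[1.1.1.4] true AND true = true
[1.1.1] true AND false AND true AND true = false
[1.1.2.1.3] true AND false = false
[1.1.2.1] true OR false OR false = true
[1.1.2.2.1.2] NOT true = false
[1.1.2.2.1.3.1] false AND false = false
[1.1.2.2.1.3] NOT false = true
[1.1.2.2.1] true AND false AND true = false
[1.1.2.2] NOT false = true
[1.1.2] true AND true = true
[1.1] false AND true = false
[1] NOT false = true
[root] NOT true = false
Overall: false → rejected

Rejected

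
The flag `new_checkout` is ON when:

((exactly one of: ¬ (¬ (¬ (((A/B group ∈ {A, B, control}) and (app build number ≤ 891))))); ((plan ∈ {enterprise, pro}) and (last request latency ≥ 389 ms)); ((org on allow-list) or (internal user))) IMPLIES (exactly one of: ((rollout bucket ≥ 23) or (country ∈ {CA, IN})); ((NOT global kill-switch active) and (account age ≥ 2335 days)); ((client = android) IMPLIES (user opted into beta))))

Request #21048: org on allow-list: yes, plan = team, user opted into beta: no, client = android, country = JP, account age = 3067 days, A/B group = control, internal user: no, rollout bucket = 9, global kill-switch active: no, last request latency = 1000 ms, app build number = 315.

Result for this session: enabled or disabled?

Atomic conditions:
  A/B group ∈ {A, B, control}: control is in the set → true
  app build number ≤ 891: 315 ≤ 891 is true
  plan ∈ {enterprise, pro}: team is not in the set → false
  last request latency ≥ 389 ms: 1000 ≥ 389 is true
  org on allow-list: yes → true
  internal user: no → false
  rollout bucket ≥ 23: 9 ≥ 23 is false
  country ∈ {CA, IN}: JP is not in the set → false
  NOT global kill-switch active: no → true
  account age ≥ 2335 days: 3067 ≥ 2335 is true
  client = android: android == android is true
  user opted into beta: no → false
Combine:
[1.1.1.1.1] true AND true = true
[1.1.1.1] NOT true = false
[1.1.1] NOT false = true
[1.1] NOT true = false
[1.2] false AND true = false
[1.3] true OR false = true
[1] exactly-one(false, false, true) = true
[2.1] false OR false = false
[2.2] true AND true = true
[2.3] true → false = false
[2] exactly-one(false, true, false) = true
[root] true → true = true
Overall: true → enabled

Enabled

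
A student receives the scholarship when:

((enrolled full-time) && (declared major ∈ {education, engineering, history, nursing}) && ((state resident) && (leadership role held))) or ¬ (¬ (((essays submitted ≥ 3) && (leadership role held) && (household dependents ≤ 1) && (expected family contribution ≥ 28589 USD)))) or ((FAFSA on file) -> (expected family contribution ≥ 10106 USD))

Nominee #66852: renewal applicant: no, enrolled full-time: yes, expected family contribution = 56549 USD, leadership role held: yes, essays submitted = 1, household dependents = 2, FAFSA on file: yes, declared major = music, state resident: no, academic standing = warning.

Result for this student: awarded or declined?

Awarded

Atomic conditions:
  enrolled full-time: yes → true
  declared major ∈ {education, engineering, history, nursing}: music is not in the set → false
  state resident: no → false
  leadership role held: yes → true
  essays submitted ≥ 3: 1 ≥ 3 is false
  household dependents ≤ 1: 2 ≤ 1 is false
  expected family contribution ≥ 28589 USD: 56549 ≥ 28589 is true
  FAFSA on file: yes → true
  expected family contribution ≥ 10106 USD: 56549 ≥ 10106 is true
Combine:
[1.3] false AND true = false
[1] true AND false AND false = false
[2.1.1] false AND true AND false AND true = false
[2.1] NOT false = true
[2] NOT true = false
[3] true → true = true
[root] false OR false OR true = true
Overall: true → awarded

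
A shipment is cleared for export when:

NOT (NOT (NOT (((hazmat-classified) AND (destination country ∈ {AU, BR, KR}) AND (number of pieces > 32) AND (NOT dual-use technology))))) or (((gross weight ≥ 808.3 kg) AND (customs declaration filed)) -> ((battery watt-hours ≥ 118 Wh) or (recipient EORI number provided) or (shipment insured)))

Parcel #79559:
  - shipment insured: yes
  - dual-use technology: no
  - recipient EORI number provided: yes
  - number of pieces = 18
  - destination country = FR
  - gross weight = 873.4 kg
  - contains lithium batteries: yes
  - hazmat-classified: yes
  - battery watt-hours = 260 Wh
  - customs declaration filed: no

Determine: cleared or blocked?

Cleared

Atomic conditions:
  hazmat-classified: yes → true
  destination country ∈ {AU, BR, KR}: FR is not in the set → false
  number of pieces > 32: 18 > 32 is false
  NOT dual-use technology: no → true
  gross weight ≥ 808.3 kg: 873.4 ≥ 808.3 is true
  customs declaration filed: no → false
  battery watt-hours ≥ 118 Wh: 260 ≥ 118 is true
  recipient EORI number provided: yes → true
  shipment insured: yes → true
Combine:
[1.1.1.1] true AND false AND false AND true = false
[1.1.1] NOT false = true
[1.1] NOT true = false
[1] NOT false = true
[2.1] true AND false = false
[2.2] true OR true OR true = true
[2] false → true (antecedent false ⇒ implication holds) = true
[root] true OR true = true
Overall: true → cleared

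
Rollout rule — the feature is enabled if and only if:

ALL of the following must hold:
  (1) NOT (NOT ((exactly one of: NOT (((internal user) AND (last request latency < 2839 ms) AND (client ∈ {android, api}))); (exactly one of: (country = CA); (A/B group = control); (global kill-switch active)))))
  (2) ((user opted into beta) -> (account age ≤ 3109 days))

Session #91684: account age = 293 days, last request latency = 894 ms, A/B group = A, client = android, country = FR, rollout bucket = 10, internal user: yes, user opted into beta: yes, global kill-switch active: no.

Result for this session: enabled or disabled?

Atomic conditions:
  internal user: yes → true
  last request latency < 2839 ms: 894 < 2839 is true
  client ∈ {android, api}: android is in the set → true
  country = CA: FR == CA is false
  A/B group = control: A == control is false
  global kill-switch active: no → false
  user opted into beta: yes → true
  account age ≤ 3109 days: 293 ≤ 3109 is true
Combine:
[1.1.1.1.1] true AND true AND true = true
[1.1.1.1] NOT true = false
[1.1.1.2] exactly-one(false, false, false) = false
[1.1.1] exactly-one(false, false) = false
[1.1] NOT false = true
[1] NOT true = false
[2] true → true = true
[root] false AND true = false
Overall: false → disabled

Disabled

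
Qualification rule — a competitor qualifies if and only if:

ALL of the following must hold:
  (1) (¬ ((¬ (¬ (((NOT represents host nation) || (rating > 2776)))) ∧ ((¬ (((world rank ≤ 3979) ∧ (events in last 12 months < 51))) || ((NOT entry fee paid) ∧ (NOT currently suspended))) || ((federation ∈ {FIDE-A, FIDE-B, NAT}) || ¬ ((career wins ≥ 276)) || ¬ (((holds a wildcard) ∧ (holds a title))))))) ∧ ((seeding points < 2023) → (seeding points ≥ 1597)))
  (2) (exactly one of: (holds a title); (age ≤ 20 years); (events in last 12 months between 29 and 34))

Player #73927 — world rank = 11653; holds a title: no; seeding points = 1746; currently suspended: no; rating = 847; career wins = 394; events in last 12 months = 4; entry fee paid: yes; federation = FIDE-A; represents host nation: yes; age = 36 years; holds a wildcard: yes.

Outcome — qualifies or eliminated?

Atomic conditions:
  NOT represents host nation: yes → false
  rating > 2776: 847 > 2776 is false
  world rank ≤ 3979: 11653 ≤ 3979 is false
  events in last 12 months < 51: 4 < 51 is true
  NOT entry fee paid: yes → false
  NOT currently suspended: no → true
  federation ∈ {FIDE-A, FIDE-B, NAT}: FIDE-A is in the set → true
  career wins ≥ 276: 394 ≥ 276 is true
  holds a wildcard: yes → true
  holds a title: no → false
  seeding points < 2023: 1746 < 2023 is true
  seeding points ≥ 1597: 1746 ≥ 1597 is true
  age ≤ 20 years: 36 ≤ 20 is false
  events in last 12 months between 29 and 34: 4 in [29, 34] is false
Combine:
[1.1.1.1.1.1] false OR false = false
[1.1.1.1.1] NOT false = true
[1.1.1.1] NOT true = false
[1.1.1.2.1.1.1] false AND true = false
[1.1.1.2.1.1] NOT false = true
[1.1.1.2.1.2] false AND true = false
[1.1.1.2.1] true OR false = true
[1.1.1.2.2.2] NOT true = false
[1.1.1.2.2.3.1] true AND false = false
[1.1.1.2.2.3] NOT false = true
[1.1.1.2.2] true OR false OR true = true
[1.1.1.2] true OR true = true
[1.1.1] false AND true = false
[1.1] NOT false = true
[1.2] true → true = true
[1] true AND true = true
[2] exactly-one(false, false, false) = false
[root] true AND false = false
Overall: false → eliminated

Eliminated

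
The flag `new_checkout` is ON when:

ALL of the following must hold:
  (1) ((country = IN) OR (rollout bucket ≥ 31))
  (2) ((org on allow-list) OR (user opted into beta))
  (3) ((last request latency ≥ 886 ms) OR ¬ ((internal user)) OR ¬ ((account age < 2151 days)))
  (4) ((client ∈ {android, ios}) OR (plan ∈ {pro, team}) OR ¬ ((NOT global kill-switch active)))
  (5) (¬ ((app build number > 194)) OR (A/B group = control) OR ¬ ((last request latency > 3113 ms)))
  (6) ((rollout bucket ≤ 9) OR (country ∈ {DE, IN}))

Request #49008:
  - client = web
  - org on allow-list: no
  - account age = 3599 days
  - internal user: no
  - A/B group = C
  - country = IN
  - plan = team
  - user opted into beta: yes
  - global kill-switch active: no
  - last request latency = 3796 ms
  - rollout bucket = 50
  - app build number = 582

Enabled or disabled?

Atomic conditions:
  country = IN: IN == IN is true
  rollout bucket ≥ 31: 50 ≥ 31 is true
  org on allow-list: no → false
  user opted into beta: yes → true
  last request latency ≥ 886 ms: 3796 ≥ 886 is true
  internal user: no → false
  account age < 2151 days: 3599 < 2151 is false
  client ∈ {android, ios}: web is not in the set → false
  plan ∈ {pro, team}: team is in the set → true
  NOT global kill-switch active: no → true
  app build number > 194: 582 > 194 is true
  A/B group = control: C == control is false
  last request latency > 3113 ms: 3796 > 3113 is true
  rollout bucket ≤ 9: 50 ≤ 9 is false
  country ∈ {DE, IN}: IN is in the set → true
Combine:
[1] true OR true = true
[2] false OR true = true
[3.2] NOT false = true
[3.3] NOT false = true
[3] true OR true OR true = true
[4.3] NOT true = false
[4] false OR true OR false = true
[5.1] NOT true = false
[5.3] NOT true = false
[5] false OR false OR false = false
[6] false OR true = true
[root] true AND true AND true AND true AND false AND true = false
Overall: false → disabled

Disabled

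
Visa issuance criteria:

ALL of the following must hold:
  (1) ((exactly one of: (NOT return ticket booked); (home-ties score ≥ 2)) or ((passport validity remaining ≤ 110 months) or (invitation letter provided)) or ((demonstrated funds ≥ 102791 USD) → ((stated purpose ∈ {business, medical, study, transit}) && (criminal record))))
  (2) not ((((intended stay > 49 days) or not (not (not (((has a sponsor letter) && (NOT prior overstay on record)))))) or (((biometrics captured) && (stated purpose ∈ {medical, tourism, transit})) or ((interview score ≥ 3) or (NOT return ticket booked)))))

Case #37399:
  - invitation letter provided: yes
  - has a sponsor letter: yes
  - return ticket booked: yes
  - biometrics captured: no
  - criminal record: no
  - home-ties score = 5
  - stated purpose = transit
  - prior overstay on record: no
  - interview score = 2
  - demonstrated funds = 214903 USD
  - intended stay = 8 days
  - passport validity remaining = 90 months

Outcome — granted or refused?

Atomic conditions:
  NOT return ticket booked: yes → false
  home-ties score ≥ 2: 5 ≥ 2 is true
  passport validity remaining ≤ 110 months: 90 ≤ 110 is true
  invitation letter provided: yes → true
  demonstrated funds ≥ 102791 USD: 214903 ≥ 102791 is true
  stated purpose ∈ {business, medical, study, transit}: transit is in the set → true
  criminal record: no → false
  intended stay > 49 days: 8 > 49 is false
  has a sponsor letter: yes → true
  NOT prior overstay on record: no → true
  biometrics captured: no → false
  stated purpose ∈ {medical, tourism, transit}: transit is in the set → true
  interview score ≥ 3: 2 ≥ 3 is false
Combine:
[1.1] exactly-one(false, true) = true
[1.2] true OR true = true
[1.3.2] true AND false = false
[1.3] true → false = false
[1] true OR true OR false = true
[2.1.1.2.1.1.1] true AND true = true
[2.1.1.2.1.1] NOT true = false
[2.1.1.2.1] NOT false = true
[2.1.1.2] NOT true = false
[2.1.1] false OR false = false
[2.1.2.1] false AND true = false
[2.1.2.2] false OR false = false
[2.1.2] false OR false = false
[2.1] false OR false = false
[2] NOT false = true
[root] true AND true = true
Overall: true → granted

Granted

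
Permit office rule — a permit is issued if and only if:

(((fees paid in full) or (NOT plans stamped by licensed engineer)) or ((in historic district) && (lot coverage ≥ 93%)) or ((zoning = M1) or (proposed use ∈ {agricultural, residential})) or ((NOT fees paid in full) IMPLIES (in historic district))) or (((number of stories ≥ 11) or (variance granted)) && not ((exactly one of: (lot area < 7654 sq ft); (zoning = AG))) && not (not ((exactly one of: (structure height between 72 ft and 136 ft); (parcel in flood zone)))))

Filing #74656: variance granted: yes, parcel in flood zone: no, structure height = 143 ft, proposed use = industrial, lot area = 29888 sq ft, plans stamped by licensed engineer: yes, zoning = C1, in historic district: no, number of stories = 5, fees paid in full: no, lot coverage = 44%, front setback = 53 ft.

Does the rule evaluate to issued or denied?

Atomic conditions:
  fees paid in full: no → false
  NOT plans stamped by licensed engineer: yes → false
  in historic district: no → false
  lot coverage ≥ 93%: 44 ≥ 93 is false
  zoning = M1: C1 == M1 is false
  proposed use ∈ {agricultural, residential}: industrial is not in the set → false
  NOT fees paid in full: no → true
  number of stories ≥ 11: 5 ≥ 11 is false
  variance granted: yes → true
  lot area < 7654 sq ft: 29888 < 7654 is false
  zoning = AG: C1 == AG is false
  structure height between 72 ft and 136 ft: 143 in [72, 136] is false
  parcel in flood zone: no → false
Combine:
[1.1] false OR false = false
[1.2] false AND false = false
[1.3] false OR false = false
[1.4] true → false = false
[1] false OR false OR false OR false = false
[2.1] false OR true = true
[2.2.1] exactly-one(false, false) = false
[2.2] NOT false = true
[2.3.1.1] exactly-one(false, false) = false
[2.3.1] NOT false = true
[2.3] NOT true = false
[2] true AND true AND false = false
[root] false OR false = false
Overall: false → denied

Denied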